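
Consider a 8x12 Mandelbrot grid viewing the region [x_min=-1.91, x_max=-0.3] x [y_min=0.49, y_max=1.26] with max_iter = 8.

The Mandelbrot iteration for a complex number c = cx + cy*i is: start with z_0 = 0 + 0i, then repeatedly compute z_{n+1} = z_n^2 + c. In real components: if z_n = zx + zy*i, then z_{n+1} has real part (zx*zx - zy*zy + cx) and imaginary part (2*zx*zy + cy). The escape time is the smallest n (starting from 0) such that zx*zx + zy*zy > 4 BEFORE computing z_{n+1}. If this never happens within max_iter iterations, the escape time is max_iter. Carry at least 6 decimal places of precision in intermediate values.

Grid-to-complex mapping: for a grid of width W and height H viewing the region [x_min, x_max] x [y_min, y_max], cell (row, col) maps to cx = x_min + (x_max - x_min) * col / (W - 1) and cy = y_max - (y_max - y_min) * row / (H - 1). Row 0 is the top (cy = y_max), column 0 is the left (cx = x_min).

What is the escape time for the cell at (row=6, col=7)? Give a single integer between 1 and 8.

Answer: 8

Derivation:
z_0 = 0 + 0i, c = -0.3000 + 0.8400i
Iter 1: z = -0.3000 + 0.8400i, |z|^2 = 0.7956
Iter 2: z = -0.9156 + 0.3360i, |z|^2 = 0.9512
Iter 3: z = 0.4254 + 0.2247i, |z|^2 = 0.2315
Iter 4: z = -0.1695 + 1.0312i, |z|^2 = 1.0921
Iter 5: z = -1.3346 + 0.4904i, |z|^2 = 2.0218
Iter 6: z = 1.2408 + -0.4690i, |z|^2 = 1.7595
Iter 7: z = 1.0195 + -0.3239i, |z|^2 = 1.1444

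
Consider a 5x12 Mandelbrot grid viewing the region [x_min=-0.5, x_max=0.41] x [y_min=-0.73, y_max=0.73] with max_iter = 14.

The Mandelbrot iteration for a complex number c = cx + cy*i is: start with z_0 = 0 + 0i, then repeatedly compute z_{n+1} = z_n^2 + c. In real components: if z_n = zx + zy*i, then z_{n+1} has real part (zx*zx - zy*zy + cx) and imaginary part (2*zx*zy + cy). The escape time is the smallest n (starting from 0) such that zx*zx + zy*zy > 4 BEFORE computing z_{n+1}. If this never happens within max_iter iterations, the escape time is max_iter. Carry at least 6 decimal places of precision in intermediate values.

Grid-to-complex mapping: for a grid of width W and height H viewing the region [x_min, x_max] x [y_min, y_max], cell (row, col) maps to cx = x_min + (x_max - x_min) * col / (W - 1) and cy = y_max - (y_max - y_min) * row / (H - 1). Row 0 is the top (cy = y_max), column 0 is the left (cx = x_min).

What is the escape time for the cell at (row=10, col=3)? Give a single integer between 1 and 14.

z_0 = 0 + 0i, c = 0.1825 + -0.5973i
Iter 1: z = 0.1825 + -0.5973i, |z|^2 = 0.3900
Iter 2: z = -0.1409 + -0.8153i, |z|^2 = 0.6845
Iter 3: z = -0.4623 + -0.3675i, |z|^2 = 0.3488
Iter 4: z = 0.2612 + -0.2575i, |z|^2 = 0.1345
Iter 5: z = 0.1844 + -0.7318i, |z|^2 = 0.5695
Iter 6: z = -0.3190 + -0.8672i, |z|^2 = 0.8538
Iter 7: z = -0.4678 + -0.0440i, |z|^2 = 0.2207
Iter 8: z = 0.3994 + -0.5561i, |z|^2 = 0.4687
Iter 9: z = 0.0328 + -1.0414i, |z|^2 = 1.0856
Iter 10: z = -0.9010 + -0.6655i, |z|^2 = 1.2547
Iter 11: z = 0.5514 + 0.6019i, |z|^2 = 0.6664
Iter 12: z = 0.1242 + 0.0666i, |z|^2 = 0.0199
Iter 13: z = 0.1935 + -0.5807i, |z|^2 = 0.3747

Answer: 14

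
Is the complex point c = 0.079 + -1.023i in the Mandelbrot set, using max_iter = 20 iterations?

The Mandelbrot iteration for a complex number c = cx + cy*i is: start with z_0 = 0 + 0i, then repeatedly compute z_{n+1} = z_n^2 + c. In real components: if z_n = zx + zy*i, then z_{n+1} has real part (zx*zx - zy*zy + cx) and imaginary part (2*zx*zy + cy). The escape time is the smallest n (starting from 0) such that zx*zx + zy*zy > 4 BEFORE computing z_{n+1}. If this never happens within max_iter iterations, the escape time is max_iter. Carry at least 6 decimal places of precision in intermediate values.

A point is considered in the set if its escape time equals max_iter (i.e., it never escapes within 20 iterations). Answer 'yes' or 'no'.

z_0 = 0 + 0i, c = 0.0790 + -1.0230i
Iter 1: z = 0.0790 + -1.0230i, |z|^2 = 1.0528
Iter 2: z = -0.9613 + -1.1846i, |z|^2 = 2.3274
Iter 3: z = -0.4003 + 1.2545i, |z|^2 = 1.7341
Iter 4: z = -1.3347 + -2.0273i, |z|^2 = 5.8915
Escaped at iteration 4

Answer: no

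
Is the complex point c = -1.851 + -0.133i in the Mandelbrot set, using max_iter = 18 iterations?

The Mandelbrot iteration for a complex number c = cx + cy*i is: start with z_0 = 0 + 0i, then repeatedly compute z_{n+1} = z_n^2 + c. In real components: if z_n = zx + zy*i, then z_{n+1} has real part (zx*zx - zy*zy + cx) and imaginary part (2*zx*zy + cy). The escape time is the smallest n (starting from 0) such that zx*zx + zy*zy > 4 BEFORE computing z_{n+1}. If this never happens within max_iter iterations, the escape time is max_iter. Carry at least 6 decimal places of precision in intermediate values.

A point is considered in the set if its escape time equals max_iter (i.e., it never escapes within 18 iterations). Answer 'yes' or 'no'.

z_0 = 0 + 0i, c = -1.8510 + -0.1330i
Iter 1: z = -1.8510 + -0.1330i, |z|^2 = 3.4439
Iter 2: z = 1.5575 + 0.3594i, |z|^2 = 2.5550
Iter 3: z = 0.4457 + 0.9864i, |z|^2 = 1.1717
Iter 4: z = -2.6254 + 0.7463i, |z|^2 = 7.4497
Escaped at iteration 4

Answer: no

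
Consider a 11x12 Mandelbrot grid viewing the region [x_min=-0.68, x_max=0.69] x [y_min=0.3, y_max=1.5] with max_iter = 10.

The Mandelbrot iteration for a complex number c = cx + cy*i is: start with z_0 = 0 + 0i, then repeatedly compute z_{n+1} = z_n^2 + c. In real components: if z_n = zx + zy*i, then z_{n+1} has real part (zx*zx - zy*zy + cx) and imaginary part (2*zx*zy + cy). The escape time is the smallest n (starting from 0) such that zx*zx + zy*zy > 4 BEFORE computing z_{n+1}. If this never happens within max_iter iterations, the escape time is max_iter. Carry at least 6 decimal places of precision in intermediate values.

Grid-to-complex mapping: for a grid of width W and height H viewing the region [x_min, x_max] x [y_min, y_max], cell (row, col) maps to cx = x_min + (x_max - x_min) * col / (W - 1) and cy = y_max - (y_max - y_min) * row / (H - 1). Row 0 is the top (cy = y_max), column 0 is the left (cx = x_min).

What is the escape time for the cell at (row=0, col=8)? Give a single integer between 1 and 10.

z_0 = 0 + 0i, c = 0.4160 + 1.5000i
Iter 1: z = 0.4160 + 1.5000i, |z|^2 = 2.4231
Iter 2: z = -1.6609 + 2.7480i, |z|^2 = 10.3102
Escaped at iteration 2

Answer: 2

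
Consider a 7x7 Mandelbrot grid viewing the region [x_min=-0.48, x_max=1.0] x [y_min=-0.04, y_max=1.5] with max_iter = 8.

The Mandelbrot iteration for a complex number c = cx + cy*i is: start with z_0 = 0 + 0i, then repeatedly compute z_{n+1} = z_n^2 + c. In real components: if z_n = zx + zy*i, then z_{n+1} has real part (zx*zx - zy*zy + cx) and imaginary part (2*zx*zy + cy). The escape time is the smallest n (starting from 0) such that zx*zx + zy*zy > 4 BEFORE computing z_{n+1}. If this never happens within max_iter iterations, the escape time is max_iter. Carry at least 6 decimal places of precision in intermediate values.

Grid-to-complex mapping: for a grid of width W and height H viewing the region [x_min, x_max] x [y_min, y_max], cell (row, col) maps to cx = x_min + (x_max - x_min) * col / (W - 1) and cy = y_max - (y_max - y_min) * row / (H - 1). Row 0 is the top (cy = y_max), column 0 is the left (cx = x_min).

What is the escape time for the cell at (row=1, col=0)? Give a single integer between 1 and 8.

z_0 = 0 + 0i, c = -0.4800 + 1.2433i
Iter 1: z = -0.4800 + 1.2433i, |z|^2 = 1.7763
Iter 2: z = -1.7955 + 0.0497i, |z|^2 = 3.2262
Iter 3: z = 2.7413 + 1.0647i, |z|^2 = 8.6482
Escaped at iteration 3

Answer: 3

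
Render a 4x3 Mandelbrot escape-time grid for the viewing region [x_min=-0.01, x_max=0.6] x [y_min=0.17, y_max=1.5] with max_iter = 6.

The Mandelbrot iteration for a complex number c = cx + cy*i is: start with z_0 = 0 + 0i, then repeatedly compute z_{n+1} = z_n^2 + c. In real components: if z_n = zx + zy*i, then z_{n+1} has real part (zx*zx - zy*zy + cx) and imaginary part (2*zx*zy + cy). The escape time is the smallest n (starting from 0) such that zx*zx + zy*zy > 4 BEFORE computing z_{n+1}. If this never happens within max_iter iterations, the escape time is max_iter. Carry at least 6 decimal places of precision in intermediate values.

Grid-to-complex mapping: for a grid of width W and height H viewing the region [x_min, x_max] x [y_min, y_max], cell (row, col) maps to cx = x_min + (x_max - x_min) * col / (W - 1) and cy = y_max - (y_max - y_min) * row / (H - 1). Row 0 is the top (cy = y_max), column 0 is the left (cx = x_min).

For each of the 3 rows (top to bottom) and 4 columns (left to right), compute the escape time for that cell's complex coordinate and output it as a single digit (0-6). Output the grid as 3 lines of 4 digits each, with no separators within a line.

Answer: 2222
6543
6664

Derivation:
(row=0, col=0): c = -0.0100 + 1.5000i → escape time 2
(row=0, col=1): c = 0.1933 + 1.5000i → escape time 2
(row=0, col=2): c = 0.3967 + 1.5000i → escape time 2
(row=0, col=3): c = 0.6000 + 1.5000i → escape time 2
(row=1, col=0): c = -0.0100 + 0.8350i → escape time 6
(row=1, col=1): c = 0.1933 + 0.8350i → escape time 5
(row=1, col=2): c = 0.3967 + 0.8350i → escape time 4
(row=1, col=3): c = 0.6000 + 0.8350i → escape time 3
(row=2, col=0): c = -0.0100 + 0.1700i → escape time 6
(row=2, col=1): c = 0.1933 + 0.1700i → escape time 6
(row=2, col=2): c = 0.3967 + 0.1700i → escape time 6
(row=2, col=3): c = 0.6000 + 0.1700i → escape time 4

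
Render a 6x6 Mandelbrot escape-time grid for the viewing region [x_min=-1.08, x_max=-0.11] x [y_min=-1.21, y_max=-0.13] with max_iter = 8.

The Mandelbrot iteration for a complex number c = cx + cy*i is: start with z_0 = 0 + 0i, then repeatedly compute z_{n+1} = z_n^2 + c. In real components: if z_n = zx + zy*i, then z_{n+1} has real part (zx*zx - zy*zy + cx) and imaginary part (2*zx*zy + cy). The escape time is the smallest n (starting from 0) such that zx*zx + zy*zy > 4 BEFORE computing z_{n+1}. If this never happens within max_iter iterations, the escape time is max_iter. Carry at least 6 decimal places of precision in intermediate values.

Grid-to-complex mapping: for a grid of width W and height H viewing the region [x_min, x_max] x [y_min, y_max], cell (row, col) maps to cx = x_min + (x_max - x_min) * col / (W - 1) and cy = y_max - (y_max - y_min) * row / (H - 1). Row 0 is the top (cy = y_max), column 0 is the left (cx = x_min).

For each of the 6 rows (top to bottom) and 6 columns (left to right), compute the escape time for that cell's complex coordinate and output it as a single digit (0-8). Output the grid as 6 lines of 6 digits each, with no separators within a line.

Answer: 888888
888888
557888
344688
333458
333333

Derivation:
(row=0, col=0): c = -1.0800 + -0.1300i → escape time 8
(row=0, col=1): c = -0.8860 + -0.1300i → escape time 8
(row=0, col=2): c = -0.6920 + -0.1300i → escape time 8
(row=0, col=3): c = -0.4980 + -0.1300i → escape time 8
(row=0, col=4): c = -0.3040 + -0.1300i → escape time 8
(row=0, col=5): c = -0.1100 + -0.1300i → escape time 8
(row=1, col=0): c = -1.0800 + -0.3460i → escape time 8
(row=1, col=1): c = -0.8860 + -0.3460i → escape time 8
(row=1, col=2): c = -0.6920 + -0.3460i → escape time 8
(row=1, col=3): c = -0.4980 + -0.3460i → escape time 8
(row=1, col=4): c = -0.3040 + -0.3460i → escape time 8
(row=1, col=5): c = -0.1100 + -0.3460i → escape time 8
(row=2, col=0): c = -1.0800 + -0.5620i → escape time 5
(row=2, col=1): c = -0.8860 + -0.5620i → escape time 5
(row=2, col=2): c = -0.6920 + -0.5620i → escape time 7
(row=2, col=3): c = -0.4980 + -0.5620i → escape time 8
(row=2, col=4): c = -0.3040 + -0.5620i → escape time 8
(row=2, col=5): c = -0.1100 + -0.5620i → escape time 8
(row=3, col=0): c = -1.0800 + -0.7780i → escape time 3
(row=3, col=1): c = -0.8860 + -0.7780i → escape time 4
(row=3, col=2): c = -0.6920 + -0.7780i → escape time 4
(row=3, col=3): c = -0.4980 + -0.7780i → escape time 6
(row=3, col=4): c = -0.3040 + -0.7780i → escape time 8
(row=3, col=5): c = -0.1100 + -0.7780i → escape time 8
(row=4, col=0): c = -1.0800 + -0.9940i → escape time 3
(row=4, col=1): c = -0.8860 + -0.9940i → escape time 3
(row=4, col=2): c = -0.6920 + -0.9940i → escape time 3
(row=4, col=3): c = -0.4980 + -0.9940i → escape time 4
(row=4, col=4): c = -0.3040 + -0.9940i → escape time 5
(row=4, col=5): c = -0.1100 + -0.9940i → escape time 8
(row=5, col=0): c = -1.0800 + -1.2100i → escape time 3
(row=5, col=1): c = -0.8860 + -1.2100i → escape time 3
(row=5, col=2): c = -0.6920 + -1.2100i → escape time 3
(row=5, col=3): c = -0.4980 + -1.2100i → escape time 3
(row=5, col=4): c = -0.3040 + -1.2100i → escape time 3
(row=5, col=5): c = -0.1100 + -1.2100i → escape time 3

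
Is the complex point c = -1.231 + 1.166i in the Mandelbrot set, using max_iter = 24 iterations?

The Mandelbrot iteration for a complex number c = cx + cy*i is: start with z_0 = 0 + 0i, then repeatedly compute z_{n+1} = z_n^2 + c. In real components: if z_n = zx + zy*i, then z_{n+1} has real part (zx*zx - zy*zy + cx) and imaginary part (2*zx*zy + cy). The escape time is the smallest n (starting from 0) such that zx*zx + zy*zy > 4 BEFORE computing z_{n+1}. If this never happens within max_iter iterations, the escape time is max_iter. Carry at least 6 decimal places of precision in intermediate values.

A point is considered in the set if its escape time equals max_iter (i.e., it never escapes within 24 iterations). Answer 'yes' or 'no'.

Answer: no

Derivation:
z_0 = 0 + 0i, c = -1.2310 + 1.1660i
Iter 1: z = -1.2310 + 1.1660i, |z|^2 = 2.8749
Iter 2: z = -1.0752 + -1.7047i, |z|^2 = 4.0620
Escaped at iteration 2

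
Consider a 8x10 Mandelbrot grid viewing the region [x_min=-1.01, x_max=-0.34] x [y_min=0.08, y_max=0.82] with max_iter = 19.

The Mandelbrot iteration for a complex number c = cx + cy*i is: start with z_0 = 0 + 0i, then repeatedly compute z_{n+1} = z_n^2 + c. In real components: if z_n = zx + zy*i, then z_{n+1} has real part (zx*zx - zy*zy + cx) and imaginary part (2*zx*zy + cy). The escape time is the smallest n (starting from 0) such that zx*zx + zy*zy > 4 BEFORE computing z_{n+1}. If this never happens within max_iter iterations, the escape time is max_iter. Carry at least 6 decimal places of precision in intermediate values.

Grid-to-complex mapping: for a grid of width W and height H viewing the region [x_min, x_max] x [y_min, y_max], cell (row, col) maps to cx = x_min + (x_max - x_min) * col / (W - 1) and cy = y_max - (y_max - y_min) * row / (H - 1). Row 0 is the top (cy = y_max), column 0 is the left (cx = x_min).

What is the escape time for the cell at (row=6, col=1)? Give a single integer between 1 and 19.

z_0 = 0 + 0i, c = -0.9143 + 0.3267i
Iter 1: z = -0.9143 + 0.3267i, |z|^2 = 0.9426
Iter 2: z = -0.1851 + -0.2707i, |z|^2 = 0.1075
Iter 3: z = -0.9533 + 0.4269i, |z|^2 = 1.0910
Iter 4: z = -0.1877 + -0.4872i, |z|^2 = 0.2726
Iter 5: z = -1.1164 + 0.5096i, |z|^2 = 1.5060
Iter 6: z = 0.0723 + -0.8111i, |z|^2 = 0.6631
Iter 7: z = -1.5669 + 0.2093i, |z|^2 = 2.4990
Iter 8: z = 1.4971 + -0.3293i, |z|^2 = 2.3499
Iter 9: z = 1.2188 + -0.6592i, |z|^2 = 1.9199
Iter 10: z = 0.1365 + -1.2802i, |z|^2 = 1.6575
Iter 11: z = -2.5345 + -0.0229i, |z|^2 = 6.4243
Escaped at iteration 11

Answer: 11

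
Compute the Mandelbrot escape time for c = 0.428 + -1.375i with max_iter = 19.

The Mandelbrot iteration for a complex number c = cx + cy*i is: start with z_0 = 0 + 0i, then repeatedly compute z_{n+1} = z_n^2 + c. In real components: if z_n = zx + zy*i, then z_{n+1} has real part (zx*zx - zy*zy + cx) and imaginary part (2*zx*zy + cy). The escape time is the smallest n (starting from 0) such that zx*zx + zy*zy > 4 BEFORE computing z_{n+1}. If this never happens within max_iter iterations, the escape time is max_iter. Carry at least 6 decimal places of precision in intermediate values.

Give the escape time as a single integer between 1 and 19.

Answer: 2

Derivation:
z_0 = 0 + 0i, c = 0.4280 + -1.3750i
Iter 1: z = 0.4280 + -1.3750i, |z|^2 = 2.0738
Iter 2: z = -1.2794 + -2.5520i, |z|^2 = 8.1497
Escaped at iteration 2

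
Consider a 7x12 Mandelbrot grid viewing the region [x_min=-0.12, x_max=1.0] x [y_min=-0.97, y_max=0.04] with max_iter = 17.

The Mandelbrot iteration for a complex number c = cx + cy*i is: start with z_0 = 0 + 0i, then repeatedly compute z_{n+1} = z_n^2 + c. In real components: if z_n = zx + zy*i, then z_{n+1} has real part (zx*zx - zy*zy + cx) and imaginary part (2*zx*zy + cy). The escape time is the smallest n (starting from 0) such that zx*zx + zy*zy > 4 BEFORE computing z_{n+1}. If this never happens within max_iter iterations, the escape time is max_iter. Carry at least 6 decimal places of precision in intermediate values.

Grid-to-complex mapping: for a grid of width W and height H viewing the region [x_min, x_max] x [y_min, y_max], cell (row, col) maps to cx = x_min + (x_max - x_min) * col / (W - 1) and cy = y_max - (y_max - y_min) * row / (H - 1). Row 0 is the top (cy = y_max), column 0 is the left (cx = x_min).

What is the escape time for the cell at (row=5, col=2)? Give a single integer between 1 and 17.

Answer: 17

Derivation:
z_0 = 0 + 0i, c = 0.2533 + -0.4191i
Iter 1: z = 0.2533 + -0.4191i, |z|^2 = 0.2398
Iter 2: z = 0.1419 + -0.6314i, |z|^2 = 0.4188
Iter 3: z = -0.1252 + -0.5983i, |z|^2 = 0.3736
Iter 4: z = -0.0889 + -0.2692i, |z|^2 = 0.0804
Iter 5: z = 0.1887 + -0.3712i, |z|^2 = 0.1734
Iter 6: z = 0.1512 + -0.5592i, |z|^2 = 0.3356
Iter 7: z = -0.0366 + -0.5881i, |z|^2 = 0.3473
Iter 8: z = -0.0912 + -0.3761i, |z|^2 = 0.1498
Iter 9: z = 0.1202 + -0.3505i, |z|^2 = 0.1373
Iter 10: z = 0.1450 + -0.5033i, |z|^2 = 0.2744
Iter 11: z = 0.0210 + -0.5650i, |z|^2 = 0.3197
Iter 12: z = -0.0655 + -0.4428i, |z|^2 = 0.2004
Iter 13: z = 0.0615 + -0.3611i, |z|^2 = 0.1342
Iter 14: z = 0.1267 + -0.4635i, |z|^2 = 0.2309
Iter 15: z = 0.0545 + -0.5366i, |z|^2 = 0.2909
Iter 16: z = -0.0316 + -0.4776i, |z|^2 = 0.2291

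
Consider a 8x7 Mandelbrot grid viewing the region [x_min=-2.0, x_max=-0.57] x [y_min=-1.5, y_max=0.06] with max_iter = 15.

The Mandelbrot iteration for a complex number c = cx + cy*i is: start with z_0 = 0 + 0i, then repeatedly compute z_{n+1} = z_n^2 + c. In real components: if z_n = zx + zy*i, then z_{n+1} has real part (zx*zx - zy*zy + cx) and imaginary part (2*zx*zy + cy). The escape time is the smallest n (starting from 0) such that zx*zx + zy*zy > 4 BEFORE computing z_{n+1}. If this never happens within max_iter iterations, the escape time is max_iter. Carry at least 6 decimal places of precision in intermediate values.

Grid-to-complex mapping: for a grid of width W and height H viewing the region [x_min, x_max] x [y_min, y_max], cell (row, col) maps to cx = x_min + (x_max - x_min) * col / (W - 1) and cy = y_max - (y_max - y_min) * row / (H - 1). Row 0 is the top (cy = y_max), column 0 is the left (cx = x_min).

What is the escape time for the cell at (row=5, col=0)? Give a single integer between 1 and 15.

z_0 = 0 + 0i, c = -2.0000 + -1.2400i
Iter 1: z = -2.0000 + -1.2400i, |z|^2 = 5.5376
Escaped at iteration 1

Answer: 1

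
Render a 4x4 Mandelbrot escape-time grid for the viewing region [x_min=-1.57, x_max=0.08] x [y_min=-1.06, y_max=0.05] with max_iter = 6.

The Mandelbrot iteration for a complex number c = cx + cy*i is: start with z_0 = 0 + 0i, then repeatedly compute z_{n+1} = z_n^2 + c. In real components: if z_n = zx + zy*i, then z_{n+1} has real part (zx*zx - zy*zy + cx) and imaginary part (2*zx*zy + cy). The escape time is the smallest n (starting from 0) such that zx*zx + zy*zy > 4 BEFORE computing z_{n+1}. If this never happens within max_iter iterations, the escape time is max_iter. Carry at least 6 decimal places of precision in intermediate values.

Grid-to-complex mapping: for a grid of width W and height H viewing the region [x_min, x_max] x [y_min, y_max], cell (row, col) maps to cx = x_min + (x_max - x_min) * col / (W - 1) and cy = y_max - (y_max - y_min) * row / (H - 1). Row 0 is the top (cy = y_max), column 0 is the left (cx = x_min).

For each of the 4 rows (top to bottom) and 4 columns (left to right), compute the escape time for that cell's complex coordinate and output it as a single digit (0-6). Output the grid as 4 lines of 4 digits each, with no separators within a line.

Answer: 6666
4666
3466
2344

Derivation:
(row=0, col=0): c = -1.5700 + 0.0500i → escape time 6
(row=0, col=1): c = -1.0200 + 0.0500i → escape time 6
(row=0, col=2): c = -0.4700 + 0.0500i → escape time 6
(row=0, col=3): c = 0.0800 + 0.0500i → escape time 6
(row=1, col=0): c = -1.5700 + -0.3200i → escape time 4
(row=1, col=1): c = -1.0200 + -0.3200i → escape time 6
(row=1, col=2): c = -0.4700 + -0.3200i → escape time 6
(row=1, col=3): c = 0.0800 + -0.3200i → escape time 6
(row=2, col=0): c = -1.5700 + -0.6900i → escape time 3
(row=2, col=1): c = -1.0200 + -0.6900i → escape time 4
(row=2, col=2): c = -0.4700 + -0.6900i → escape time 6
(row=2, col=3): c = 0.0800 + -0.6900i → escape time 6
(row=3, col=0): c = -1.5700 + -1.0600i → escape time 2
(row=3, col=1): c = -1.0200 + -1.0600i → escape time 3
(row=3, col=2): c = -0.4700 + -1.0600i → escape time 4
(row=3, col=3): c = 0.0800 + -1.0600i → escape time 4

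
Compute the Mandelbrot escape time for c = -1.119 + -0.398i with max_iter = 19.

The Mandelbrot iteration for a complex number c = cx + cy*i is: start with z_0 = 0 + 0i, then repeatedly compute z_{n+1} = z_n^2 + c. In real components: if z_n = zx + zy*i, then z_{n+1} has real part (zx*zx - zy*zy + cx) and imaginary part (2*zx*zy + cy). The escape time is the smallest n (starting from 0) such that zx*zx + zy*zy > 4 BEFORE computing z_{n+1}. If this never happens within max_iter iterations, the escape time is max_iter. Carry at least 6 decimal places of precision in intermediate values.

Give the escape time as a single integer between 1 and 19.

Answer: 7

Derivation:
z_0 = 0 + 0i, c = -1.1190 + -0.3980i
Iter 1: z = -1.1190 + -0.3980i, |z|^2 = 1.4106
Iter 2: z = -0.0252 + 0.4927i, |z|^2 = 0.2434
Iter 3: z = -1.3611 + -0.4229i, |z|^2 = 2.0315
Iter 4: z = 0.5549 + 0.7532i, |z|^2 = 0.8752
Iter 5: z = -1.3784 + 0.4379i, |z|^2 = 2.0917
Iter 6: z = 0.5893 + -1.6051i, |z|^2 = 2.9235
Iter 7: z = -3.3480 + -2.2896i, |z|^2 = 16.4516
Escaped at iteration 7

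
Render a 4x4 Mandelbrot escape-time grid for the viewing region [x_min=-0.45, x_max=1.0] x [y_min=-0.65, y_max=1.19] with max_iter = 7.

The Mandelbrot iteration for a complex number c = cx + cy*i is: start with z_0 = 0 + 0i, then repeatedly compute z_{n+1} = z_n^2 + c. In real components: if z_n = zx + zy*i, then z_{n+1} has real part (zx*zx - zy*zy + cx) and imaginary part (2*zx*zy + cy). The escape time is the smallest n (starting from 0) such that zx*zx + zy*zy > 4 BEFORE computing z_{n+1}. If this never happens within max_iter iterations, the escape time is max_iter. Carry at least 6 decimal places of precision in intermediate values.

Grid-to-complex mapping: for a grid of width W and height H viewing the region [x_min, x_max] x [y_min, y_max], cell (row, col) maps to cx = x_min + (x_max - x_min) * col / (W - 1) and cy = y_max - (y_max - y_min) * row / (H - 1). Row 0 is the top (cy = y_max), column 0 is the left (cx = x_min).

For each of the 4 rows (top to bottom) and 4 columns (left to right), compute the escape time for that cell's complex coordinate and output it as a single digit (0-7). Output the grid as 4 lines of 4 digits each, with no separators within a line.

Answer: 3322
7742
7752
7742

Derivation:
(row=0, col=0): c = -0.4500 + 1.1900i → escape time 3
(row=0, col=1): c = 0.0333 + 1.1900i → escape time 3
(row=0, col=2): c = 0.5167 + 1.1900i → escape time 2
(row=0, col=3): c = 1.0000 + 1.1900i → escape time 2
(row=1, col=0): c = -0.4500 + 0.5767i → escape time 7
(row=1, col=1): c = 0.0333 + 0.5767i → escape time 7
(row=1, col=2): c = 0.5167 + 0.5767i → escape time 4
(row=1, col=3): c = 1.0000 + 0.5767i → escape time 2
(row=2, col=0): c = -0.4500 + -0.0367i → escape time 7
(row=2, col=1): c = 0.0333 + -0.0367i → escape time 7
(row=2, col=2): c = 0.5167 + -0.0367i → escape time 5
(row=2, col=3): c = 1.0000 + -0.0367i → escape time 2
(row=3, col=0): c = -0.4500 + -0.6500i → escape time 7
(row=3, col=1): c = 0.0333 + -0.6500i → escape time 7
(row=3, col=2): c = 0.5167 + -0.6500i → escape time 4
(row=3, col=3): c = 1.0000 + -0.6500i → escape time 2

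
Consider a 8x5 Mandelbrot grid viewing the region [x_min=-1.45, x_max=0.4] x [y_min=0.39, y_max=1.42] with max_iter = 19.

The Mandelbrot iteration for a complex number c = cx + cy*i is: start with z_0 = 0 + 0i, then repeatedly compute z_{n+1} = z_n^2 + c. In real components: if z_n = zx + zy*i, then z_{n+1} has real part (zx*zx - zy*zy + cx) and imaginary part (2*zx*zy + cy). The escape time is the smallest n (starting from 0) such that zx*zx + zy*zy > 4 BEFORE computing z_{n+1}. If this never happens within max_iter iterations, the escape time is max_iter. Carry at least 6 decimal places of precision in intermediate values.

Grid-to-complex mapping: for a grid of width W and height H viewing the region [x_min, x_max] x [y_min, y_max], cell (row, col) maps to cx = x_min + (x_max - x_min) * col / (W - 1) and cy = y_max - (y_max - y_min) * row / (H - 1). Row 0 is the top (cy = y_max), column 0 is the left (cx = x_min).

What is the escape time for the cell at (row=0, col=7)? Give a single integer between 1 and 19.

Answer: 2

Derivation:
z_0 = 0 + 0i, c = 0.4000 + 1.4200i
Iter 1: z = 0.4000 + 1.4200i, |z|^2 = 2.1764
Iter 2: z = -1.4564 + 2.5560i, |z|^2 = 8.6542
Escaped at iteration 2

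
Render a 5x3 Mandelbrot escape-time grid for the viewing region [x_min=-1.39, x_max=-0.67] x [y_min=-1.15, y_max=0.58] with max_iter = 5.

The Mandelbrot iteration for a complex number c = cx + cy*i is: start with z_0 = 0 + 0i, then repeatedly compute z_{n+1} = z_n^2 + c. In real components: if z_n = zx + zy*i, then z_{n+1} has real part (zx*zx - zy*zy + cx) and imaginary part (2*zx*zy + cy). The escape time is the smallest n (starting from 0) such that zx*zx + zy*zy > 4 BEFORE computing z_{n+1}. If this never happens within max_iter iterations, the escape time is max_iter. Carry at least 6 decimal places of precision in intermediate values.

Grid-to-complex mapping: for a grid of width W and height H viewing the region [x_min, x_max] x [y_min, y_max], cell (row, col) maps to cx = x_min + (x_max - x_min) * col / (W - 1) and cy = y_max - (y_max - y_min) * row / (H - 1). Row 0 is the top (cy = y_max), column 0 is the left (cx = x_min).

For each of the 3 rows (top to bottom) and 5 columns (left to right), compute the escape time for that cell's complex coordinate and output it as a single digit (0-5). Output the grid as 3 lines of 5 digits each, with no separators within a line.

Answer: 33555
55555
23333

Derivation:
(row=0, col=0): c = -1.3900 + 0.5800i → escape time 3
(row=0, col=1): c = -1.2100 + 0.5800i → escape time 3
(row=0, col=2): c = -1.0300 + 0.5800i → escape time 5
(row=0, col=3): c = -0.8500 + 0.5800i → escape time 5
(row=0, col=4): c = -0.6700 + 0.5800i → escape time 5
(row=1, col=0): c = -1.3900 + -0.2850i → escape time 5
(row=1, col=1): c = -1.2100 + -0.2850i → escape time 5
(row=1, col=2): c = -1.0300 + -0.2850i → escape time 5
(row=1, col=3): c = -0.8500 + -0.2850i → escape time 5
(row=1, col=4): c = -0.6700 + -0.2850i → escape time 5
(row=2, col=0): c = -1.3900 + -1.1500i → escape time 2
(row=2, col=1): c = -1.2100 + -1.1500i → escape time 3
(row=2, col=2): c = -1.0300 + -1.1500i → escape time 3
(row=2, col=3): c = -0.8500 + -1.1500i → escape time 3
(row=2, col=4): c = -0.6700 + -1.1500i → escape time 3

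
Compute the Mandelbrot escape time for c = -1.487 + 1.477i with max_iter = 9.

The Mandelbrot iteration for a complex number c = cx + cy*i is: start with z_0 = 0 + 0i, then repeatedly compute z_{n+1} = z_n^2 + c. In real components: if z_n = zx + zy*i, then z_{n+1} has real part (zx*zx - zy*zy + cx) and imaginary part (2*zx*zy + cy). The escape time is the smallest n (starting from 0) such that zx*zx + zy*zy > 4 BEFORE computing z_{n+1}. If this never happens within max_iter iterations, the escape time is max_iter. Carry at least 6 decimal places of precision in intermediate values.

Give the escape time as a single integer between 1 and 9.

Answer: 1

Derivation:
z_0 = 0 + 0i, c = -1.4870 + 1.4770i
Iter 1: z = -1.4870 + 1.4770i, |z|^2 = 4.3927
Escaped at iteration 1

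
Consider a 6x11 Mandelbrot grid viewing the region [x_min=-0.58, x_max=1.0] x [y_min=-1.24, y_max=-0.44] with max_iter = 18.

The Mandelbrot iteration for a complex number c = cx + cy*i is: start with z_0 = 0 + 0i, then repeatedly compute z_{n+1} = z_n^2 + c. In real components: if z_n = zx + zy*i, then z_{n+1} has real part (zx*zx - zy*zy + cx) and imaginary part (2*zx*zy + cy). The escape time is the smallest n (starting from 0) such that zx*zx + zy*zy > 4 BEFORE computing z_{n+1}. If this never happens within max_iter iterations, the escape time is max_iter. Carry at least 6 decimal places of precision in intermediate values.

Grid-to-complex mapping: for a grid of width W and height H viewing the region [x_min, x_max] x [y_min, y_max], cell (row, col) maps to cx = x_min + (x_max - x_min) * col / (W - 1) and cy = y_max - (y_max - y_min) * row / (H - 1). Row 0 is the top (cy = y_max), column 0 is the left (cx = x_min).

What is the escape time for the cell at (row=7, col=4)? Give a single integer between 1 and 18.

z_0 = 0 + 0i, c = 0.6840 + -1.0000i
Iter 1: z = 0.6840 + -1.0000i, |z|^2 = 1.4679
Iter 2: z = 0.1519 + -2.3680i, |z|^2 = 5.6305
Escaped at iteration 2

Answer: 2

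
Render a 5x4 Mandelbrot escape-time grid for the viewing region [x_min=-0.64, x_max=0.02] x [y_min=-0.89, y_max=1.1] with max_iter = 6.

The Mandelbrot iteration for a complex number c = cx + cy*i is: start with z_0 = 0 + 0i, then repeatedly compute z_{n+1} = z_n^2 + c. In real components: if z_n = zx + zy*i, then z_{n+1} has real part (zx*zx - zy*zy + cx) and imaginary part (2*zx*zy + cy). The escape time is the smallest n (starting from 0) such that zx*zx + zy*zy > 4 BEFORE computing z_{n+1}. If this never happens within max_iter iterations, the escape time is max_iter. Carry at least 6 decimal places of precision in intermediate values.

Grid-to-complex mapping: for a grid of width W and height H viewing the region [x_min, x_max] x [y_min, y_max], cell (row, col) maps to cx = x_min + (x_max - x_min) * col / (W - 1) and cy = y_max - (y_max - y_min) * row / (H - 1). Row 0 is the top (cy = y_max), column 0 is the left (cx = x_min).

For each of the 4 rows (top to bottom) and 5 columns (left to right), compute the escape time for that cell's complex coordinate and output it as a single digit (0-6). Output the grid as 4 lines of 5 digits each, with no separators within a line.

Answer: 34464
66666
66666
44666

Derivation:
(row=0, col=0): c = -0.6400 + 1.1000i → escape time 3
(row=0, col=1): c = -0.4750 + 1.1000i → escape time 4
(row=0, col=2): c = -0.3100 + 1.1000i → escape time 4
(row=0, col=3): c = -0.1450 + 1.1000i → escape time 6
(row=0, col=4): c = 0.0200 + 1.1000i → escape time 4
(row=1, col=0): c = -0.6400 + 0.4367i → escape time 6
(row=1, col=1): c = -0.4750 + 0.4367i → escape time 6
(row=1, col=2): c = -0.3100 + 0.4367i → escape time 6
(row=1, col=3): c = -0.1450 + 0.4367i → escape time 6
(row=1, col=4): c = 0.0200 + 0.4367i → escape time 6
(row=2, col=0): c = -0.6400 + -0.2267i → escape time 6
(row=2, col=1): c = -0.4750 + -0.2267i → escape time 6
(row=2, col=2): c = -0.3100 + -0.2267i → escape time 6
(row=2, col=3): c = -0.1450 + -0.2267i → escape time 6
(row=2, col=4): c = 0.0200 + -0.2267i → escape time 6
(row=3, col=0): c = -0.6400 + -0.8900i → escape time 4
(row=3, col=1): c = -0.4750 + -0.8900i → escape time 4
(row=3, col=2): c = -0.3100 + -0.8900i → escape time 6
(row=3, col=3): c = -0.1450 + -0.8900i → escape time 6
(row=3, col=4): c = 0.0200 + -0.8900i → escape time 6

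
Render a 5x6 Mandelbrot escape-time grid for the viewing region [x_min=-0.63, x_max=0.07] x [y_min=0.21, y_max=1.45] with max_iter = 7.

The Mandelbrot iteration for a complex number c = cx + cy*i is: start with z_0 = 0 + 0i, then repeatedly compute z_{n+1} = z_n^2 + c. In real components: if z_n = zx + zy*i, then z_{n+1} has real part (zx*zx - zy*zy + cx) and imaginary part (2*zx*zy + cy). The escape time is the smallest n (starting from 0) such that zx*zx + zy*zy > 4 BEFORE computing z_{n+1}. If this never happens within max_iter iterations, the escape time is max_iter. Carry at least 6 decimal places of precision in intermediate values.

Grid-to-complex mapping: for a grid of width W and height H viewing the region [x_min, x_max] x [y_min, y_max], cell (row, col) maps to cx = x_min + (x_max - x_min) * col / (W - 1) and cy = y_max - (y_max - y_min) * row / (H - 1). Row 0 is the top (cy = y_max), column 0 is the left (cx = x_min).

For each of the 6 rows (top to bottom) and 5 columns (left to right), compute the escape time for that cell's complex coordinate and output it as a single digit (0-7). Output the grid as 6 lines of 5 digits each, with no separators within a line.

(row=0, col=0): c = -0.6300 + 1.4500i → escape time 2
(row=0, col=1): c = -0.4550 + 1.4500i → escape time 2
(row=0, col=2): c = -0.2800 + 1.4500i → escape time 2
(row=0, col=3): c = -0.1050 + 1.4500i → escape time 2
(row=0, col=4): c = 0.0700 + 1.4500i → escape time 2
(row=1, col=0): c = -0.6300 + 1.2020i → escape time 3
(row=1, col=1): c = -0.4550 + 1.2020i → escape time 3
(row=1, col=2): c = -0.2800 + 1.2020i → escape time 3
(row=1, col=3): c = -0.1050 + 1.2020i → escape time 3
(row=1, col=4): c = 0.0700 + 1.2020i → escape time 3
(row=2, col=0): c = -0.6300 + 0.9540i → escape time 4
(row=2, col=1): c = -0.4550 + 0.9540i → escape time 4
(row=2, col=2): c = -0.2800 + 0.9540i → escape time 6
(row=2, col=3): c = -0.1050 + 0.9540i → escape time 7
(row=2, col=4): c = 0.0700 + 0.9540i → escape time 5
(row=3, col=0): c = -0.6300 + 0.7060i → escape time 6
(row=3, col=1): c = -0.4550 + 0.7060i → escape time 7
(row=3, col=2): c = -0.2800 + 0.7060i → escape time 7
(row=3, col=3): c = -0.1050 + 0.7060i → escape time 7
(row=3, col=4): c = 0.0700 + 0.7060i → escape time 7
(row=4, col=0): c = -0.6300 + 0.4580i → escape time 7
(row=4, col=1): c = -0.4550 + 0.4580i → escape time 7
(row=4, col=2): c = -0.2800 + 0.4580i → escape time 7
(row=4, col=3): c = -0.1050 + 0.4580i → escape time 7
(row=4, col=4): c = 0.0700 + 0.4580i → escape time 7
(row=5, col=0): c = -0.6300 + 0.2100i → escape time 7
(row=5, col=1): c = -0.4550 + 0.2100i → escape time 7
(row=5, col=2): c = -0.2800 + 0.2100i → escape time 7
(row=5, col=3): c = -0.1050 + 0.2100i → escape time 7
(row=5, col=4): c = 0.0700 + 0.2100i → escape time 7

Answer: 22222
33333
44675
67777
77777
77777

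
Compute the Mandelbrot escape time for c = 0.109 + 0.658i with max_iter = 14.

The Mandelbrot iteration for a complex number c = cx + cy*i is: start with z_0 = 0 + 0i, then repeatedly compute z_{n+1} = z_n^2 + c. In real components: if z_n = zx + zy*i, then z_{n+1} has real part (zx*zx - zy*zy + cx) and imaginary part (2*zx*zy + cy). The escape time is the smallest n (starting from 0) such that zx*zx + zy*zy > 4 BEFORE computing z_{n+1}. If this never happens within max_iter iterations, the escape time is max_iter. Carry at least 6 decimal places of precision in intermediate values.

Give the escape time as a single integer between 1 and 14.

Answer: 14

Derivation:
z_0 = 0 + 0i, c = 0.1090 + 0.6580i
Iter 1: z = 0.1090 + 0.6580i, |z|^2 = 0.4448
Iter 2: z = -0.3121 + 0.8014i, |z|^2 = 0.7397
Iter 3: z = -0.4359 + 0.1578i, |z|^2 = 0.2149
Iter 4: z = 0.2741 + 0.5205i, |z|^2 = 0.3460
Iter 5: z = -0.0867 + 0.9433i, |z|^2 = 0.8974
Iter 6: z = -0.7734 + 0.4944i, |z|^2 = 0.8425
Iter 7: z = 0.4627 + -0.1067i, |z|^2 = 0.2255
Iter 8: z = 0.3117 + 0.5593i, |z|^2 = 0.4099
Iter 9: z = -0.1066 + 1.0067i, |z|^2 = 1.0247
Iter 10: z = -0.8930 + 0.4434i, |z|^2 = 0.9940
Iter 11: z = 0.7099 + -0.1339i, |z|^2 = 0.5219
Iter 12: z = 0.5951 + 0.4680i, |z|^2 = 0.5731
Iter 13: z = 0.2441 + 1.2149i, |z|^2 = 1.5356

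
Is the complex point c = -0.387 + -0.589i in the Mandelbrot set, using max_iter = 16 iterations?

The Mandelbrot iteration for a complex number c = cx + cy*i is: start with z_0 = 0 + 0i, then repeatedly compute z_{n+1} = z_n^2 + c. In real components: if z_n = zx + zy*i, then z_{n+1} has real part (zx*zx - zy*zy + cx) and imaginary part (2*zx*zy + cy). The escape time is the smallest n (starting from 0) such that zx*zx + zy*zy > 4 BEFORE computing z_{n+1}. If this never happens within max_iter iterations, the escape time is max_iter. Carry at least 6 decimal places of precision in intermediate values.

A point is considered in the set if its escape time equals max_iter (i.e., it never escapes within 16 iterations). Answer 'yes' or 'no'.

Answer: yes

Derivation:
z_0 = 0 + 0i, c = -0.3870 + -0.5890i
Iter 1: z = -0.3870 + -0.5890i, |z|^2 = 0.4967
Iter 2: z = -0.5842 + -0.1331i, |z|^2 = 0.3590
Iter 3: z = -0.0635 + -0.4335i, |z|^2 = 0.1919
Iter 4: z = -0.5709 + -0.5340i, |z|^2 = 0.6110
Iter 5: z = -0.3462 + 0.0207i, |z|^2 = 0.1203
Iter 6: z = -0.2676 + -0.6033i, |z|^2 = 0.4356
Iter 7: z = -0.6794 + -0.2662i, |z|^2 = 0.5324
Iter 8: z = 0.0037 + -0.2274i, |z|^2 = 0.0517
Iter 9: z = -0.4387 + -0.5907i, |z|^2 = 0.5414
Iter 10: z = -0.5435 + -0.0708i, |z|^2 = 0.3004
Iter 11: z = -0.0966 + -0.5121i, |z|^2 = 0.2716
Iter 12: z = -0.6399 + -0.4900i, |z|^2 = 0.6496
Iter 13: z = -0.2177 + 0.0381i, |z|^2 = 0.0488
Iter 14: z = -0.3411 + -0.6056i, |z|^2 = 0.4831
Iter 15: z = -0.6374 + -0.1759i, |z|^2 = 0.4372
Did not escape in 16 iterations → in set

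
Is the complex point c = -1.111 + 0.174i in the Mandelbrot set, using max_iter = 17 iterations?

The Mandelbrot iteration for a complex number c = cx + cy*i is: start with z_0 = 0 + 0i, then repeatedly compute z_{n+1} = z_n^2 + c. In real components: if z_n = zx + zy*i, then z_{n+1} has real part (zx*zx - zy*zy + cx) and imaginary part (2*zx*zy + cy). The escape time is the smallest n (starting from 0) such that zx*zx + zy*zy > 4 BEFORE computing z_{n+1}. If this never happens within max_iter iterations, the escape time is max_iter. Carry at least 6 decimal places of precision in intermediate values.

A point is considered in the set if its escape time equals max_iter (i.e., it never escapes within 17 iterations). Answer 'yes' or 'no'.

z_0 = 0 + 0i, c = -1.1110 + 0.1740i
Iter 1: z = -1.1110 + 0.1740i, |z|^2 = 1.2646
Iter 2: z = 0.0930 + -0.2126i, |z|^2 = 0.0539
Iter 3: z = -1.1476 + 0.1344i, |z|^2 = 1.3350
Iter 4: z = 0.1878 + -0.1345i, |z|^2 = 0.0534
Iter 5: z = -1.0938 + 0.1235i, |z|^2 = 1.2117
Iter 6: z = 0.0702 + -0.0961i, |z|^2 = 0.0142
Iter 7: z = -1.1153 + 0.1605i, |z|^2 = 1.2697
Iter 8: z = 0.1071 + -0.1840i, |z|^2 = 0.0453
Iter 9: z = -1.1334 + 0.1346i, |z|^2 = 1.3027
Iter 10: z = 0.1555 + -0.1310i, |z|^2 = 0.0413
Iter 11: z = -1.1040 + 0.1333i, |z|^2 = 1.2366
Iter 12: z = 0.0901 + -0.1202i, |z|^2 = 0.0226
Iter 13: z = -1.1173 + 0.1523i, |z|^2 = 1.2717
Iter 14: z = 0.1143 + -0.1664i, |z|^2 = 0.0408
Iter 15: z = -1.1256 + 0.1360i, |z|^2 = 1.2856
Iter 16: z = 0.1376 + -0.1321i, |z|^2 = 0.0364
Did not escape in 17 iterations → in set

Answer: yes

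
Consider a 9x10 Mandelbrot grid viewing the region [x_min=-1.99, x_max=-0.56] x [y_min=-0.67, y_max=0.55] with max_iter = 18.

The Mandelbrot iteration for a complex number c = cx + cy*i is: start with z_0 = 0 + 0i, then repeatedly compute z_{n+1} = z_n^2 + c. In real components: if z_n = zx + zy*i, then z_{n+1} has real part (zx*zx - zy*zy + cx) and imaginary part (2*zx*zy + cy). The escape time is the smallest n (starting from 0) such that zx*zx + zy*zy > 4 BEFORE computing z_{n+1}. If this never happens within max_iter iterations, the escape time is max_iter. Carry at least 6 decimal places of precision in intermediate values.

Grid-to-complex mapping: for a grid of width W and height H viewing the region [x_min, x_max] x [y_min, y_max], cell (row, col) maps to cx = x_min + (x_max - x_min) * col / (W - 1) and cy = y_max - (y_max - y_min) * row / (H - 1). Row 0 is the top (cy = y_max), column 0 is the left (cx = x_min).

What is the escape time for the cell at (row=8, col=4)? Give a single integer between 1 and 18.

z_0 = 0 + 0i, c = -1.2750 + -0.5344i
Iter 1: z = -1.2750 + -0.5344i, |z|^2 = 1.9113
Iter 2: z = 0.0650 + 0.8284i, |z|^2 = 0.6905
Iter 3: z = -1.9570 + -0.4268i, |z|^2 = 4.0120
Escaped at iteration 3

Answer: 3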